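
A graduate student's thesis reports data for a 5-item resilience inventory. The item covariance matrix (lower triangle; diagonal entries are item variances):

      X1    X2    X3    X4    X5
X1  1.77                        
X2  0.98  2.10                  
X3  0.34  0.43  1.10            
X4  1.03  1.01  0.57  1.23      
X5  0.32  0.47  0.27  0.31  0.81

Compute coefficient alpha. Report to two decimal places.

coefficient alpha = 0.78

Σσ²ᵢ = 1.77 + 2.10 + 1.10 + 1.23 + 0.81 = 7.01
Sum of off-diagonal covariances = 5.73
σ²_T = 7.01 + 2 × 5.73 = 18.47
α = (k/(k−1))·(1 − Σσ²ᵢ/σ²_T) = (5/4)·(1 − 7.01/18.47) = 0.78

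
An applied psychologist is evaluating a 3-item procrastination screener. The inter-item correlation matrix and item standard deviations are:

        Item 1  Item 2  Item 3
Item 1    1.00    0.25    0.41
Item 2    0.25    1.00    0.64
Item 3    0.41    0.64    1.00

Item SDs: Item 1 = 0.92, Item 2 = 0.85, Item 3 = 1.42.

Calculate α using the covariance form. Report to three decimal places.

α = 0.684

Σσ²ᵢ = 0.92² + 0.85² + 1.42² = 3.5853
Covariances σ_ij = r_ij · s_i · s_j:
  σ(Item 1,Item 2) = 0.25 × 0.92 × 0.85 = 0.1955
  σ(Item 1,Item 3) = 0.41 × 0.92 × 1.42 = 0.5356
  σ(Item 2,Item 3) = 0.64 × 0.85 × 1.42 = 0.7725
σ²_T = Σσ²ᵢ + 2·Σσ_ij = 3.5853 + 2 × 1.5036 = 6.5925
α = (3/2)·(1 − 3.5853/6.5925) = 0.684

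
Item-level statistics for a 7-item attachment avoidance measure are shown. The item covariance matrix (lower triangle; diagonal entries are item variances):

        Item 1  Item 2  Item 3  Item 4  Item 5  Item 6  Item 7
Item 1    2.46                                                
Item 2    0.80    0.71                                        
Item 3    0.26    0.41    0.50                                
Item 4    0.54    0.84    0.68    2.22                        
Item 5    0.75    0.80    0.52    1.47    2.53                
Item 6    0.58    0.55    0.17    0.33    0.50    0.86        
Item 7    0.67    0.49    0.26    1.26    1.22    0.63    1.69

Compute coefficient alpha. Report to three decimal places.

coefficient alpha = 0.834

ΣVar(i) = 2.46 + 0.71 + 0.50 + 2.22 + 2.53 + 0.86 + 1.69 = 10.97
Sum of the distinct covariances = 13.73
total variance = 10.97 + 2 × 13.73 = 38.43
α = (k/(k−1))·(1 − ΣVar(i)/total variance) = (7/6)·(1 − 10.97/38.43) = 0.834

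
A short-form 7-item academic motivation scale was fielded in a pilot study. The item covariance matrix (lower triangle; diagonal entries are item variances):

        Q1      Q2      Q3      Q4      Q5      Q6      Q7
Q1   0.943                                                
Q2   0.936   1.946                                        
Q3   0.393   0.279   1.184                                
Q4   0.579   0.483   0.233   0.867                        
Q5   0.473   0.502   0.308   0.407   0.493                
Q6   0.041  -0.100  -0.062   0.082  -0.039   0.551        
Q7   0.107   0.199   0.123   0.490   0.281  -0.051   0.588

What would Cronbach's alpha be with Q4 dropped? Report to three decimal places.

Remaining items: Q1, Q2, Q3, Q5, Q6, Q7 (k = 6).
Σσ²ᵢ = 0.943 + 1.946 + 1.184 + 0.493 + 0.551 + 0.588 = 5.705
Var(T) = 5.705 + 2 × 3.390 = 12.485
α (item deleted) = (6/5)·(1 − 5.705/12.485) = 0.652

α = 0.652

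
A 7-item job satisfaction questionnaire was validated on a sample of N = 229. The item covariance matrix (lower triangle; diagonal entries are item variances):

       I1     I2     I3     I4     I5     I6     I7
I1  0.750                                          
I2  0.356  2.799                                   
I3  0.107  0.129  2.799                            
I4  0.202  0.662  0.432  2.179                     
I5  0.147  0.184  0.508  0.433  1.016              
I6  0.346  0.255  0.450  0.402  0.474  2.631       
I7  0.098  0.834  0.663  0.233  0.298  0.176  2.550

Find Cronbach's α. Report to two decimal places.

Cronbach's α = 0.58

ΣVar(i) = 0.750 + 2.799 + 2.799 + 2.179 + 1.016 + 2.631 + 2.550 = 14.724
Σ_{i<j} σ_ij = 7.389
σ²_total = 14.724 + 2 × 7.389 = 29.502
α = (k/(k−1))·(1 − ΣVar(i)/σ²_total) = (7/6)·(1 − 14.724/29.502) = 0.58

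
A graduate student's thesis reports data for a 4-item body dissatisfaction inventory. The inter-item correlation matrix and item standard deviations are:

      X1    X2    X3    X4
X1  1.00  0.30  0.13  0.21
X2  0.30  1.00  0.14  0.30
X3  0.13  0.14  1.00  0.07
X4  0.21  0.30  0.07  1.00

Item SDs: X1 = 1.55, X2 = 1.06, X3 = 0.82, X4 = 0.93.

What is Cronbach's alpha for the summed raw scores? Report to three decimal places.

Cronbach's alpha = 0.482

Σσ²ᵢ = 1.55² + 1.06² + 0.82² + 0.93² = 5.0634
Covariances σ_ij = r_ij · s_i · s_j:
  σ(X1,X2) = 0.30 × 1.55 × 1.06 = 0.4929
  σ(X1,X3) = 0.13 × 1.55 × 0.82 = 0.1652
  σ(X1,X4) = 0.21 × 1.55 × 0.93 = 0.3027
  σ(X2,X3) = 0.14 × 1.06 × 0.82 = 0.1217
  σ(X2,X4) = 0.30 × 1.06 × 0.93 = 0.2957
  σ(X3,X4) = 0.07 × 0.82 × 0.93 = 0.0534
σ²_T = Σσ²ᵢ + 2·Σσ_ij = 5.0634 + 2 × 1.4316 = 7.9266
α = (4/3)·(1 − 5.0634/7.9266) = 0.482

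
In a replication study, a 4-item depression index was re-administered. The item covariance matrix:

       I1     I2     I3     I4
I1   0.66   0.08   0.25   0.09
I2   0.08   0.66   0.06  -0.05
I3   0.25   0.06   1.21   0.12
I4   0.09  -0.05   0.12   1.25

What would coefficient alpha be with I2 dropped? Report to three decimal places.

α = 0.342

Remaining items: I1, I3, I4 (k = 3).
Σσᵢ² = 0.66 + 1.21 + 1.25 = 3.12
σ²_T = 3.12 + 2 × 0.46 = 4.04
α (item deleted) = (3/2)·(1 − 3.12/4.04) = 0.342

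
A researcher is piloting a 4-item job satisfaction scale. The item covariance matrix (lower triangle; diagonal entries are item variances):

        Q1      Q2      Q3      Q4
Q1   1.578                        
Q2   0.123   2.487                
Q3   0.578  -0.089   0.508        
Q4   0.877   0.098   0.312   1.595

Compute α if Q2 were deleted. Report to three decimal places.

α = 0.735

Remaining items: Q1, Q3, Q4 (k = 3).
ΣVar(i) = 1.578 + 0.508 + 1.595 = 3.681
Var(T) = 3.681 + 2 × 1.767 = 7.215
α (item deleted) = (3/2)·(1 − 3.681/7.215) = 0.735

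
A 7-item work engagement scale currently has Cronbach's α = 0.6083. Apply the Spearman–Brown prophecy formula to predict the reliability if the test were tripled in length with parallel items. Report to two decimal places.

predicted reliability = 0.82

Length factor m = 3
α' = m·α / (1 + (m−1)·α)
   = 3 × 0.6083 / (1 + (3 − 1) × 0.6083)
   = 1.8249 / 2.2166 = 0.82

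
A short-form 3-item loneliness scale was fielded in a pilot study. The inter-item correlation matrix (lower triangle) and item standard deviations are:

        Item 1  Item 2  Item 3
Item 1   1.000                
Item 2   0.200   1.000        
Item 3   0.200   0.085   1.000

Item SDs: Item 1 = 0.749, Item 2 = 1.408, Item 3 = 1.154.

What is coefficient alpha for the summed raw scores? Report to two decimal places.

α = 0.32

Σσ²ᵢ = 0.749² + 1.408² + 1.154² = 3.8752
Covariances σ_ij = r_ij · s_i · s_j:
  σ(Item 1,Item 2) = 0.200 × 0.749 × 1.408 = 0.2109
  σ(Item 1,Item 3) = 0.200 × 0.749 × 1.154 = 0.1729
  σ(Item 2,Item 3) = 0.085 × 1.408 × 1.154 = 0.1381
σ²_T = Σσ²ᵢ + 2·Σσ_ij = 3.8752 + 2 × 0.5219 = 4.9190
α = (3/2)·(1 − 3.8752/4.9190) = 0.32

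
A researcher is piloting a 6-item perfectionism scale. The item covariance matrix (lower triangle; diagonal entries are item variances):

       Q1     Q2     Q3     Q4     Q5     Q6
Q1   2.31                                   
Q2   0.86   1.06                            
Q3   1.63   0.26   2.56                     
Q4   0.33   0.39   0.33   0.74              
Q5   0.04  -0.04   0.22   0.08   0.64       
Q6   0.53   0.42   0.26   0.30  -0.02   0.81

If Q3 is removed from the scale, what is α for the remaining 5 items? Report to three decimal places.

Remaining items: Q1, Q2, Q4, Q5, Q6 (k = 5).
ΣVar(i) = 2.31 + 1.06 + 0.74 + 0.64 + 0.81 = 5.56
Var(T) = 5.56 + 2 × 2.89 = 11.34
α (item deleted) = (5/4)·(1 − 5.56/11.34) = 0.637

α = 0.637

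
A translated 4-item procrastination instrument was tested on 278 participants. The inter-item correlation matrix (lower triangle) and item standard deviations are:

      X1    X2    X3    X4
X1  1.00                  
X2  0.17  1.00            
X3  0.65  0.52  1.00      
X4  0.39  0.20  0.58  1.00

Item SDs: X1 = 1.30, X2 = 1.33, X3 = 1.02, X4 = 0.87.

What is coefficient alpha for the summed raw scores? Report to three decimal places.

coefficient alpha = 0.716

Σσ²ᵢ = 1.30² + 1.33² + 1.02² + 0.87² = 5.2562
Covariances σ_ij = r_ij · s_i · s_j:
  σ(X1,X2) = 0.17 × 1.30 × 1.33 = 0.2939
  σ(X1,X3) = 0.65 × 1.30 × 1.02 = 0.8619
  σ(X1,X4) = 0.39 × 1.30 × 0.87 = 0.4411
  σ(X2,X3) = 0.52 × 1.33 × 1.02 = 0.7054
  σ(X2,X4) = 0.20 × 1.33 × 0.87 = 0.2314
  σ(X3,X4) = 0.58 × 1.02 × 0.87 = 0.5147
σ²_T = Σσ²ᵢ + 2·Σσ_ij = 5.2562 + 2 × 3.0484 = 11.3530
α = (4/3)·(1 − 5.2562/11.3530) = 0.716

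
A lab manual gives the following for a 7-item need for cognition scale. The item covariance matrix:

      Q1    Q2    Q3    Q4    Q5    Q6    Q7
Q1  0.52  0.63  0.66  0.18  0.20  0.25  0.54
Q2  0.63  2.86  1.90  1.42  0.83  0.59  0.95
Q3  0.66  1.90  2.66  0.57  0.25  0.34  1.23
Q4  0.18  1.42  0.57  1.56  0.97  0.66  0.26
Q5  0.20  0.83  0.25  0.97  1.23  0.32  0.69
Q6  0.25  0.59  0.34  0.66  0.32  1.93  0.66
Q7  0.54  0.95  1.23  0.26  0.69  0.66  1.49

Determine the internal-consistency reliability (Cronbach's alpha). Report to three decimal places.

α = 0.813

ΣVar(i) = 0.52 + 2.86 + 2.66 + 1.56 + 1.23 + 1.93 + 1.49 = 12.25
Sum of the distinct covariances = 14.10
σ²_T = 12.25 + 2 × 14.10 = 40.45
α = (k/(k−1))·(1 − ΣVar(i)/σ²_T) = (7/6)·(1 − 12.25/40.45) = 0.813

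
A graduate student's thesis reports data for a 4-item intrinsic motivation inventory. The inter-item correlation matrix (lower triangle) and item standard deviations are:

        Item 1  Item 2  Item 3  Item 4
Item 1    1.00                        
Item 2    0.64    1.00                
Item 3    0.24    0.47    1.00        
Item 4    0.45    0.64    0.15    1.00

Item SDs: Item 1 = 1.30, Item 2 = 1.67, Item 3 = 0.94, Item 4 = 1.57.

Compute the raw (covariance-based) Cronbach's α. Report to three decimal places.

Σσ²ᵢ = 1.30² + 1.67² + 0.94² + 1.57² = 7.8274
Covariances σ_ij = r_ij · s_i · s_j:
  σ(Item 1,Item 2) = 0.64 × 1.30 × 1.67 = 1.3894
  σ(Item 1,Item 3) = 0.24 × 1.30 × 0.94 = 0.2933
  σ(Item 1,Item 4) = 0.45 × 1.30 × 1.57 = 0.9185
  σ(Item 2,Item 3) = 0.47 × 1.67 × 0.94 = 0.7378
  σ(Item 2,Item 4) = 0.64 × 1.67 × 1.57 = 1.6780
  σ(Item 3,Item 4) = 0.15 × 0.94 × 1.57 = 0.2214
σ²_T = Σσ²ᵢ + 2·Σσ_ij = 7.8274 + 2 × 5.2384 = 18.3042
α = (4/3)·(1 − 7.8274/18.3042) = 0.763

Cronbach's α = 0.763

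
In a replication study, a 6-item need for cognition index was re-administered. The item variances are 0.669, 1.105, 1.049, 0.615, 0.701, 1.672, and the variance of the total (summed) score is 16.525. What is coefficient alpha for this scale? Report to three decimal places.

Σσ²ᵢ = 0.669 + 1.105 + 1.049 + 0.615 + 0.701 + 1.672 = 5.811
α = (k/(k−1))·(1 − Σσ²ᵢ/Var(T)) = (6/5)·(1 − 5.811/16.525) = 0.778

coefficient alpha = 0.778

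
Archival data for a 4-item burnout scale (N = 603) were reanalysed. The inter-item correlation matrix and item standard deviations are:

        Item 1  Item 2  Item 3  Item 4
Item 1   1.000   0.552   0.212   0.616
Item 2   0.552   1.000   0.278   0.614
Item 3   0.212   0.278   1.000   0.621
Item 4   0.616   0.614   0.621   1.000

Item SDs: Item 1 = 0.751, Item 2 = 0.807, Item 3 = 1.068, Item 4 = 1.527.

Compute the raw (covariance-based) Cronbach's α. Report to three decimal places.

Σσ²ᵢ = 0.751² + 0.807² + 1.068² + 1.527² = 4.6876
Covariances σ_ij = r_ij · s_i · s_j:
  σ(Item 1,Item 2) = 0.552 × 0.751 × 0.807 = 0.3345
  σ(Item 1,Item 3) = 0.212 × 0.751 × 1.068 = 0.1700
  σ(Item 1,Item 4) = 0.616 × 0.751 × 1.527 = 0.7064
  σ(Item 2,Item 3) = 0.278 × 0.807 × 1.068 = 0.2396
  σ(Item 2,Item 4) = 0.614 × 0.807 × 1.527 = 0.7566
  σ(Item 3,Item 4) = 0.621 × 1.068 × 1.527 = 1.0127
σ²_T = Σσ²ᵢ + 2·Σσ_ij = 4.6876 + 2 × 3.2198 = 11.1272
α = (4/3)·(1 − 4.6876/11.1272) = 0.772

Cronbach's α = 0.772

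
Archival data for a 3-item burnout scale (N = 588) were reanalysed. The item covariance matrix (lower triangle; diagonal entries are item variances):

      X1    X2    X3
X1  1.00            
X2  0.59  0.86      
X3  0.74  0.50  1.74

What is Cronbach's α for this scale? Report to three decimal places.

sum of item variances = 1.00 + 0.86 + 1.74 = 3.60
Sum of the distinct covariances = 1.83
σ²_total = 3.60 + 2 × 1.83 = 7.26
α = (k/(k−1))·(1 − sum of item variances/σ²_total) = (3/2)·(1 − 3.60/7.26) = 0.756

α = 0.756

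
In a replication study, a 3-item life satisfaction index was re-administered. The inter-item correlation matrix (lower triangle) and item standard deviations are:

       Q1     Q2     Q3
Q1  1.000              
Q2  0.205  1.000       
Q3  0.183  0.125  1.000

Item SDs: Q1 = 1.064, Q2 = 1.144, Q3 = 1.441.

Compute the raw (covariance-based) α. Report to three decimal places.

Σσ²ᵢ = 1.064² + 1.144² + 1.441² = 4.5173
Covariances σ_ij = r_ij · s_i · s_j:
  σ(Q1,Q2) = 0.205 × 1.064 × 1.144 = 0.2495
  σ(Q1,Q3) = 0.183 × 1.064 × 1.441 = 0.2806
  σ(Q2,Q3) = 0.125 × 1.144 × 1.441 = 0.2061
σ²_T = Σσ²ᵢ + 2·Σσ_ij = 4.5173 + 2 × 0.7362 = 5.9897
α = (3/2)·(1 − 4.5173/5.9897) = 0.369

α = 0.369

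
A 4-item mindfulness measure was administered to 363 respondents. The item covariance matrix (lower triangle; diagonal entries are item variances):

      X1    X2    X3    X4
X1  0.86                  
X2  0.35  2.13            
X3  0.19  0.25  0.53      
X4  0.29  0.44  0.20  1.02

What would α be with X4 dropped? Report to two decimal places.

α = 0.46

Remaining items: X1, X2, X3 (k = 3).
Σσ²ᵢ = 0.86 + 2.13 + 0.53 = 3.52
total variance = 3.52 + 2 × 0.79 = 5.10
α (item deleted) = (3/2)·(1 − 3.52/5.10) = 0.46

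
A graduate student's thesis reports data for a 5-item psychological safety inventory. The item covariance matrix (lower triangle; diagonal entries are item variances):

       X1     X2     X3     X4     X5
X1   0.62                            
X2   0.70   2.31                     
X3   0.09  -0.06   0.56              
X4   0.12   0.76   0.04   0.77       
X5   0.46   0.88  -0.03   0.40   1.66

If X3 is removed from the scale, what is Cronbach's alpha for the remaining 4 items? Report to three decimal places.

Remaining items: X1, X2, X4, X5 (k = 4).
Σσ²ᵢ = 0.62 + 2.31 + 0.77 + 1.66 = 5.36
Var(T) = 5.36 + 2 × 3.32 = 12.00
α (item deleted) = (4/3)·(1 − 5.36/12.00) = 0.738

α = 0.738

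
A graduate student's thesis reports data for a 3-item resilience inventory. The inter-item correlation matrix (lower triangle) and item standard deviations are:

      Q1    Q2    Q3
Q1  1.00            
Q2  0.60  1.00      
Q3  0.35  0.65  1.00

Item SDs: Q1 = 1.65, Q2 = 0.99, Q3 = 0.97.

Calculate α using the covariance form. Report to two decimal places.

α = 0.72

Σσ²ᵢ = 1.65² + 0.99² + 0.97² = 4.6435
Covariances σ_ij = r_ij · s_i · s_j:
  σ(Q1,Q2) = 0.60 × 1.65 × 0.99 = 0.9801
  σ(Q1,Q3) = 0.35 × 1.65 × 0.97 = 0.5602
  σ(Q2,Q3) = 0.65 × 0.99 × 0.97 = 0.6242
σ²_T = Σσ²ᵢ + 2·Σσ_ij = 4.6435 + 2 × 2.1645 = 8.9725
α = (3/2)·(1 − 4.6435/8.9725) = 0.72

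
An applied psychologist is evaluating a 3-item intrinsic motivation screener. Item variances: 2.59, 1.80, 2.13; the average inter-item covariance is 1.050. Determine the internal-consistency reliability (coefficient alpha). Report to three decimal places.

coefficient alpha = 0.737

ΣVar(i) = 2.59 + 1.80 + 2.13 = 6.52
Sum of the 3 distinct covariances = 3 × 1.050 = 3.150
σ²_total = ΣVar(i) + 2·Σcov = 6.52 + 2 × 3.150 = 12.820
α = (3/2)·(1 − 6.52/12.820) = 0.737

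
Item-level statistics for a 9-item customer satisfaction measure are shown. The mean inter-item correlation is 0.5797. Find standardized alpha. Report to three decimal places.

α = 0.925

Standardized α = k·r̄ / (1 + (k−1)·r̄) = 9 × 0.5797 / (1 + 8 × 0.5797)
  = 5.2173 / 5.6376 = 0.925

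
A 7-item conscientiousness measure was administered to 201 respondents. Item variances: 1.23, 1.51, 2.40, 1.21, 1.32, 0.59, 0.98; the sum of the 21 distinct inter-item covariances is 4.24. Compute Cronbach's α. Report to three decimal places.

sum of item variances = 1.23 + 1.51 + 2.40 + 1.21 + 1.32 + 0.59 + 0.98 = 9.24
Sum of distinct covariances = 4.24
total variance = sum of item variances + 2·Σcov = 9.24 + 2 × 4.24 = 17.72
α = (7/6)·(1 − 9.24/17.72) = 0.558

Cronbach's α = 0.558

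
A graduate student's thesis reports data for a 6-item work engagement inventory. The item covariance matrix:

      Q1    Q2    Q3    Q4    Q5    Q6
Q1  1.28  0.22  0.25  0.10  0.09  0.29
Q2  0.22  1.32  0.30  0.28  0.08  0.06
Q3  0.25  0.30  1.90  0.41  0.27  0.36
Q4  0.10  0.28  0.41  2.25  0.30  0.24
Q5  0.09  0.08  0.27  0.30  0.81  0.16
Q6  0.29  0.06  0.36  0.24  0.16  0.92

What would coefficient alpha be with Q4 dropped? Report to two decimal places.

Remaining items: Q1, Q2, Q3, Q5, Q6 (k = 5).
Σσ²ᵢ = 1.28 + 1.32 + 1.90 + 0.81 + 0.92 = 6.23
total variance = 6.23 + 2 × 2.08 = 10.39
α (item deleted) = (5/4)·(1 − 6.23/10.39) = 0.50

coefficient alpha = 0.50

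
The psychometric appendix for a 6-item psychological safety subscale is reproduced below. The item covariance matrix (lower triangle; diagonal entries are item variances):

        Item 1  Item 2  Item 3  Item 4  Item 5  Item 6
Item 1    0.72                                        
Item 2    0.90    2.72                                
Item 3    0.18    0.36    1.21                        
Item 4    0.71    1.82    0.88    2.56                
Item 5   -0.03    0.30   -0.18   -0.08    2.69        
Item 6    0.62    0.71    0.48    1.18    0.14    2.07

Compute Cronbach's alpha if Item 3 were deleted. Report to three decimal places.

Remaining items: Item 1, Item 2, Item 4, Item 5, Item 6 (k = 5).
ΣVar(i) = 0.72 + 2.72 + 2.56 + 2.69 + 2.07 = 10.76
σ²_total = 10.76 + 2 × 6.27 = 23.30
α (item deleted) = (5/4)·(1 − 10.76/23.30) = 0.673

α = 0.673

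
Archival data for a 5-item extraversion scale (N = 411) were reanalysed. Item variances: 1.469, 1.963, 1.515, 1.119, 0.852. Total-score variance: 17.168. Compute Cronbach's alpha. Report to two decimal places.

α = 0.75

Σσ²ᵢ = 1.469 + 1.963 + 1.515 + 1.119 + 0.852 = 6.918
α = (k/(k−1))·(1 − Σσ²ᵢ/Var(T)) = (5/4)·(1 − 6.918/17.168) = 0.75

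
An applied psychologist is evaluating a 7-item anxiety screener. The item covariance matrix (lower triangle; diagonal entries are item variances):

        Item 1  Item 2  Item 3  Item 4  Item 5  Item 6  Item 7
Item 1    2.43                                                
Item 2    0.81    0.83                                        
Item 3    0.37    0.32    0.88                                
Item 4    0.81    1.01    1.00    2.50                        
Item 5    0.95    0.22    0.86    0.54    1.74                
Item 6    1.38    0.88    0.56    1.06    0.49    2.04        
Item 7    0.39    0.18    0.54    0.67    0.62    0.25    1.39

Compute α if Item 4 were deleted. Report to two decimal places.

Remaining items: Item 1, Item 2, Item 3, Item 5, Item 6, Item 7 (k = 6).
Σσᵢ² = 2.43 + 0.83 + 0.88 + 1.74 + 2.04 + 1.39 = 9.31
total variance = 9.31 + 2 × 8.82 = 26.95
α (item deleted) = (6/5)·(1 − 9.31/26.95) = 0.79

α = 0.79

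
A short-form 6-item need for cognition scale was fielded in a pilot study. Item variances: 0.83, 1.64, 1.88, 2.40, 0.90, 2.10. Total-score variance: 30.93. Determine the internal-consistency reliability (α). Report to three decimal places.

α = 0.822

Σσ²ᵢ = 0.83 + 1.64 + 1.88 + 2.40 + 0.90 + 2.10 = 9.75
α = (k/(k−1))·(1 − Σσ²ᵢ/σ²_T) = (6/5)·(1 − 9.75/30.93) = 0.822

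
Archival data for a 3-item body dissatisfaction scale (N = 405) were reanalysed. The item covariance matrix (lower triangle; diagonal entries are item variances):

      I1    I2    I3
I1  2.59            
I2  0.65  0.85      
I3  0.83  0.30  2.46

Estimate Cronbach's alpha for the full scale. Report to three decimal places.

sum of item variances = 2.59 + 0.85 + 2.46 = 5.90
Sum of off-diagonal covariances = 1.78
Var(T) = 5.90 + 2 × 1.78 = 9.46
α = (k/(k−1))·(1 − sum of item variances/Var(T)) = (3/2)·(1 − 5.90/9.46) = 0.564

α = 0.564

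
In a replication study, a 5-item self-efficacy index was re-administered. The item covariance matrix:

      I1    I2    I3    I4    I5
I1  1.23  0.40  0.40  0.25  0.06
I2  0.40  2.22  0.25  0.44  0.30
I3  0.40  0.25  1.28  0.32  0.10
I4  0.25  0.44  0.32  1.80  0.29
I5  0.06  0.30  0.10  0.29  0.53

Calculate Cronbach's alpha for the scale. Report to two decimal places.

Σσ²ᵢ = 1.23 + 2.22 + 1.28 + 1.80 + 0.53 = 7.06
Sum of off-diagonal covariances = 2.81
Var(T) = 7.06 + 2 × 2.81 = 12.68
α = (k/(k−1))·(1 − Σσ²ᵢ/Var(T)) = (5/4)·(1 − 7.06/12.68) = 0.55

Cronbach's alpha = 0.55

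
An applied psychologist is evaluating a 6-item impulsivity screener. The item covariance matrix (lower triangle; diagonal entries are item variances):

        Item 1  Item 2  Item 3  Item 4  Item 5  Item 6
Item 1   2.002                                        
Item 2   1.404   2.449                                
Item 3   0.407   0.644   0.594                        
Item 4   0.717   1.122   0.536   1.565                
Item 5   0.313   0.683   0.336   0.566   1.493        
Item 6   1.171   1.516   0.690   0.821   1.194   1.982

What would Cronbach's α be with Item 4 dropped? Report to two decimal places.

α = 0.83

Remaining items: Item 1, Item 2, Item 3, Item 5, Item 6 (k = 5).
sum of item variances = 2.002 + 2.449 + 0.594 + 1.493 + 1.982 = 8.520
Var(T) = 8.520 + 2 × 8.358 = 25.236
α (item deleted) = (5/4)·(1 − 8.520/25.236) = 0.83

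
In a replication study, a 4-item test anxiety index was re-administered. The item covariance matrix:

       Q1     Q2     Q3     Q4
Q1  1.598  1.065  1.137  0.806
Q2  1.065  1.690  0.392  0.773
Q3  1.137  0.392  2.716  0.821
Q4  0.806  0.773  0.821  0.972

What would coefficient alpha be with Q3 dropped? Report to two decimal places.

Remaining items: Q1, Q2, Q4 (k = 3).
sum of item variances = 1.598 + 1.690 + 0.972 = 4.260
σ²_total = 4.260 + 2 × 2.644 = 9.548
α (item deleted) = (3/2)·(1 − 4.260/9.548) = 0.83

α = 0.83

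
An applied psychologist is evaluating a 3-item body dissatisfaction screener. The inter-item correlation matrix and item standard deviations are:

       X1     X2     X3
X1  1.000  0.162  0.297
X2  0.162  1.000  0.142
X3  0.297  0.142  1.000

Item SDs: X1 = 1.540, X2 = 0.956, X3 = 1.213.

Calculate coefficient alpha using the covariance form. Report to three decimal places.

α = 0.431

Σσ²ᵢ = 1.540² + 0.956² + 1.213² = 4.7569
Covariances σ_ij = r_ij · s_i · s_j:
  σ(X1,X2) = 0.162 × 1.540 × 0.956 = 0.2385
  σ(X1,X3) = 0.297 × 1.540 × 1.213 = 0.5548
  σ(X2,X3) = 0.142 × 0.956 × 1.213 = 0.1647
σ²_T = Σσ²ᵢ + 2·Σσ_ij = 4.7569 + 2 × 0.9580 = 6.6729
α = (3/2)·(1 − 4.7569/6.6729) = 0.431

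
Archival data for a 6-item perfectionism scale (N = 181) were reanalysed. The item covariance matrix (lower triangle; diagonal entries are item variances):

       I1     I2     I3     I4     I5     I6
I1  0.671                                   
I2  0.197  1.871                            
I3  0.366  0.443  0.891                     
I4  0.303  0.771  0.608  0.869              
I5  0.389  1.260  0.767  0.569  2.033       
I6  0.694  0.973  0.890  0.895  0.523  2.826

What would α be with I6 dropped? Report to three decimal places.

Remaining items: I1, I2, I3, I4, I5 (k = 5).
Σσ²ᵢ = 0.671 + 1.871 + 0.891 + 0.869 + 2.033 = 6.335
σ²_total = 6.335 + 2 × 5.673 = 17.681
α (item deleted) = (5/4)·(1 − 6.335/17.681) = 0.802

α = 0.802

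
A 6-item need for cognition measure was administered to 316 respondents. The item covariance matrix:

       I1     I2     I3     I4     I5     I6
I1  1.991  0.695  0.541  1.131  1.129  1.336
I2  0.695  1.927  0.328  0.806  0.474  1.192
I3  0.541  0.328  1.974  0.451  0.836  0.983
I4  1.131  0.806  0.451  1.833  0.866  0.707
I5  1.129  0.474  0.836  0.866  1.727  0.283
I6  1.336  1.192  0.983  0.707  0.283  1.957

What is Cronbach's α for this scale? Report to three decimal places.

Cronbach's α = 0.808

Σσᵢ² = 1.991 + 1.927 + 1.974 + 1.833 + 1.727 + 1.957 = 11.409
Σ_{i<j} σ_ij = 11.758
σ²_T = 11.409 + 2 × 11.758 = 34.925
α = (k/(k−1))·(1 − Σσᵢ²/σ²_T) = (6/5)·(1 − 11.409/34.925) = 0.808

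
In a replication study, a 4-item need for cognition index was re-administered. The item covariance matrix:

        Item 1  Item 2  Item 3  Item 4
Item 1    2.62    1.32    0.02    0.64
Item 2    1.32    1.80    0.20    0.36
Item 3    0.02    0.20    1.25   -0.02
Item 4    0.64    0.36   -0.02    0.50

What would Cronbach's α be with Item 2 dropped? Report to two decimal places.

Remaining items: Item 1, Item 3, Item 4 (k = 3).
sum of item variances = 2.62 + 1.25 + 0.50 = 4.37
Var(T) = 4.37 + 2 × 0.64 = 5.65
α (item deleted) = (3/2)·(1 − 4.37/5.65) = 0.34

α = 0.34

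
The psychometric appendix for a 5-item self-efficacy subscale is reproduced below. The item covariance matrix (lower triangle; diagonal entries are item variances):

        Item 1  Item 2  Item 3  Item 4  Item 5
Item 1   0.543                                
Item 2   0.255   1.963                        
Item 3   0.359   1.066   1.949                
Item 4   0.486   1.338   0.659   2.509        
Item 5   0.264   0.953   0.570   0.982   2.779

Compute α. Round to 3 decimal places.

sum of item variances = 0.543 + 1.963 + 1.949 + 2.509 + 2.779 = 9.743
Sum of off-diagonal covariances = 6.932
Var(T) = 9.743 + 2 × 6.932 = 23.607
α = (k/(k−1))·(1 − sum of item variances/Var(T)) = (5/4)·(1 − 9.743/23.607) = 0.734

α = 0.734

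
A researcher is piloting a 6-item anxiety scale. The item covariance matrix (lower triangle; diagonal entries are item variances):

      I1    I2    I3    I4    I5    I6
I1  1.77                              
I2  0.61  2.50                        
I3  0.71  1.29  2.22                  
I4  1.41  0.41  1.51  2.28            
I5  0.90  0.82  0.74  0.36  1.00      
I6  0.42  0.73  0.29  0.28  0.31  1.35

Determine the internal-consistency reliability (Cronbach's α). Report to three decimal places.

Cronbach's α = 0.792

Σσ²ᵢ = 1.77 + 2.50 + 2.22 + 2.28 + 1.00 + 1.35 = 11.12
Sum of off-diagonal covariances = 10.79
Var(T) = 11.12 + 2 × 10.79 = 32.70
α = (k/(k−1))·(1 − Σσ²ᵢ/Var(T)) = (6/5)·(1 − 11.12/32.70) = 0.792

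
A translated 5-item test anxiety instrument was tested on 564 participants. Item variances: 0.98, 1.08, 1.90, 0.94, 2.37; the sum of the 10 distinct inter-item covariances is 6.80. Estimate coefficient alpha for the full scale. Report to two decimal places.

α = 0.81

Σσᵢ² = 0.98 + 1.08 + 1.90 + 0.94 + 2.37 = 7.27
Sum of distinct covariances = 6.80
total variance = Σσᵢ² + 2·Σcov = 7.27 + 2 × 6.80 = 20.87
α = (5/4)·(1 − 7.27/20.87) = 0.81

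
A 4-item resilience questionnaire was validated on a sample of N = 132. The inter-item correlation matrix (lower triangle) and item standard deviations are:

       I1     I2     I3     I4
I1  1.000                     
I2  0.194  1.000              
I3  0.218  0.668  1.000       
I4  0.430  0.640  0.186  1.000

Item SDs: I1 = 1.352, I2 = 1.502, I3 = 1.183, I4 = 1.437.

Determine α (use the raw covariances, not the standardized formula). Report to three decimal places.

α = 0.722

Σσ²ᵢ = 1.352² + 1.502² + 1.183² + 1.437² = 7.5484
Covariances σ_ij = r_ij · s_i · s_j:
  σ(I1,I2) = 0.194 × 1.352 × 1.502 = 0.3940
  σ(I1,I3) = 0.218 × 1.352 × 1.183 = 0.3487
  σ(I1,I4) = 0.430 × 1.352 × 1.437 = 0.8354
  σ(I2,I3) = 0.668 × 1.502 × 1.183 = 1.1869
  σ(I2,I4) = 0.640 × 1.502 × 1.437 = 1.3814
  σ(I3,I4) = 0.186 × 1.183 × 1.437 = 0.3162
σ²_T = Σσ²ᵢ + 2·Σσ_ij = 7.5484 + 2 × 4.4626 = 16.4736
α = (4/3)·(1 − 7.5484/16.4736) = 0.722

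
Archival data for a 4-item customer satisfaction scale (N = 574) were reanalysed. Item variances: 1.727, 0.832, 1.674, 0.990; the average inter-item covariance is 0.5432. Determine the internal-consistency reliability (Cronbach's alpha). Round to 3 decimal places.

α = 0.740

sum of item variances = 1.727 + 0.832 + 1.674 + 0.990 = 5.223
Sum of the 6 distinct covariances = 6 × 0.5432 = 3.2592
σ²_total = sum of item variances + 2·Σcov = 5.223 + 2 × 3.2592 = 11.7414
α = (4/3)·(1 − 5.223/11.7414) = 0.740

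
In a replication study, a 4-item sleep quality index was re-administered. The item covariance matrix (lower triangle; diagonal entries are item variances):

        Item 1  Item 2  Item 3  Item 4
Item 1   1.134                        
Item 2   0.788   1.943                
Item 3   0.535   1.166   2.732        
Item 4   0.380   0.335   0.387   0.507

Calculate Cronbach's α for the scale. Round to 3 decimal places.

Cronbach's α = 0.709

Σσ²ᵢ = 1.134 + 1.943 + 2.732 + 0.507 = 6.316
Σ_{i<j} σ_ij = 3.591
σ²_total = 6.316 + 2 × 3.591 = 13.498
α = (k/(k−1))·(1 − Σσ²ᵢ/σ²_total) = (4/3)·(1 − 6.316/13.498) = 0.709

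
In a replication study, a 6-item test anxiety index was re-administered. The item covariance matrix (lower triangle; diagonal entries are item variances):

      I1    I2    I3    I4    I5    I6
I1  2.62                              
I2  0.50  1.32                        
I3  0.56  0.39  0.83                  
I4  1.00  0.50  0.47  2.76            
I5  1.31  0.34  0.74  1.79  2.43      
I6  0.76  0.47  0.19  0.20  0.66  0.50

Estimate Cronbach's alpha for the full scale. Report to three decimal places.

α = 0.785

Σσ²ᵢ = 2.62 + 1.32 + 0.83 + 2.76 + 2.43 + 0.50 = 10.46
Sum of the distinct covariances = 9.88
σ²_T = 10.46 + 2 × 9.88 = 30.22
α = (k/(k−1))·(1 − Σσ²ᵢ/σ²_T) = (6/5)·(1 − 10.46/30.22) = 0.785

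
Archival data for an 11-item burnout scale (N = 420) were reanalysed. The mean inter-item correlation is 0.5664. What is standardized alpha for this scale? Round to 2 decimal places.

α = 0.93

Standardized α = k·r̄ / (1 + (k−1)·r̄) = 11 × 0.5664 / (1 + 10 × 0.5664)
  = 6.2304 / 6.6640 = 0.93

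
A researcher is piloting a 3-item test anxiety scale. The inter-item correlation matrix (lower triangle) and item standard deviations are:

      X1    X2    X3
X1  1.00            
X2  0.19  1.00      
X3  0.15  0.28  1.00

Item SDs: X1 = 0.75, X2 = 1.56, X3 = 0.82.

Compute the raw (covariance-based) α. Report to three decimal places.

α = 0.403

Σσ²ᵢ = 0.75² + 1.56² + 0.82² = 3.6685
Covariances σ_ij = r_ij · s_i · s_j:
  σ(X1,X2) = 0.19 × 0.75 × 1.56 = 0.2223
  σ(X1,X3) = 0.15 × 0.75 × 0.82 = 0.0922
  σ(X2,X3) = 0.28 × 1.56 × 0.82 = 0.3582
σ²_T = Σσ²ᵢ + 2·Σσ_ij = 3.6685 + 2 × 0.6727 = 5.0139
α = (3/2)·(1 − 3.6685/5.0139) = 0.403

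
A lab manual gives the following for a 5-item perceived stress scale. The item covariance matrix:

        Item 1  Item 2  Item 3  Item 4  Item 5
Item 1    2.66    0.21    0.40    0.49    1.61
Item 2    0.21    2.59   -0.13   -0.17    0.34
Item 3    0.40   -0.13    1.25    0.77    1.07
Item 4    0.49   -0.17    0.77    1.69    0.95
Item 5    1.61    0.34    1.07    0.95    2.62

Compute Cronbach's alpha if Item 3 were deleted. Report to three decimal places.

Cronbach's alpha = 0.557

Remaining items: Item 1, Item 2, Item 4, Item 5 (k = 4).
sum of item variances = 2.66 + 2.59 + 1.69 + 2.62 = 9.56
total variance = 9.56 + 2 × 3.43 = 16.42
α (item deleted) = (4/3)·(1 − 9.56/16.42) = 0.557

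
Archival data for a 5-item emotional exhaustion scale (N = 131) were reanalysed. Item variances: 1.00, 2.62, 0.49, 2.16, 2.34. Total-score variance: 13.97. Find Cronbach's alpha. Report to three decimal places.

Cronbach's alpha = 0.480

Σσ²ᵢ = 1.00 + 2.62 + 0.49 + 2.16 + 2.34 = 8.61
α = (k/(k−1))·(1 − Σσ²ᵢ/σ²_T) = (5/4)·(1 − 8.61/13.97) = 0.480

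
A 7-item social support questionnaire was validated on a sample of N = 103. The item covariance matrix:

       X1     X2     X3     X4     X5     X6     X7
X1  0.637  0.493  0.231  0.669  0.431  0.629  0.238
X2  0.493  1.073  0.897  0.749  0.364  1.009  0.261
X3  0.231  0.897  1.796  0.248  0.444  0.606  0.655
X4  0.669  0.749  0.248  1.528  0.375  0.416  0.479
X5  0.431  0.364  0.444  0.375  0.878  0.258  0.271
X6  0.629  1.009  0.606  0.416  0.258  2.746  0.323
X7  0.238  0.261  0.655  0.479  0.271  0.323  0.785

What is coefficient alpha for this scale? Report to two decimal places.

Σσ²ᵢ = 0.637 + 1.073 + 1.796 + 1.528 + 0.878 + 2.746 + 0.785 = 9.443
Σ_{i<j} σ_ij = 10.046
σ²_total = 9.443 + 2 × 10.046 = 29.535
α = (k/(k−1))·(1 − Σσ²ᵢ/σ²_total) = (7/6)·(1 − 9.443/29.535) = 0.79

coefficient alpha = 0.79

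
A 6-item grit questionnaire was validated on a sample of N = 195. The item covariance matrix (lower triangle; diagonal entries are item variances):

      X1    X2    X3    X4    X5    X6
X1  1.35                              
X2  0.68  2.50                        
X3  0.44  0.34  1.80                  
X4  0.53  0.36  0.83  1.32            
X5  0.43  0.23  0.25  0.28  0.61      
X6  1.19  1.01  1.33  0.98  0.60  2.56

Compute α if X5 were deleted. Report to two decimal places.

α = 0.77

Remaining items: X1, X2, X3, X4, X6 (k = 5).
ΣVar(i) = 1.35 + 2.50 + 1.80 + 1.32 + 2.56 = 9.53
σ²_total = 9.53 + 2 × 7.69 = 24.91
α (item deleted) = (5/4)·(1 − 9.53/24.91) = 0.77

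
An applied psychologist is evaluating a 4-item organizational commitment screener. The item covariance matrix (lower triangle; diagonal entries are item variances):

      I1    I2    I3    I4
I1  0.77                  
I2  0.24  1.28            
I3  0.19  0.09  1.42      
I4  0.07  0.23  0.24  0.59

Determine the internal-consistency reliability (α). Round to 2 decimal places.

Σσᵢ² = 0.77 + 1.28 + 1.42 + 0.59 = 4.06
Σ_{i<j} σ_ij = 1.06
total variance = 4.06 + 2 × 1.06 = 6.18
α = (k/(k−1))·(1 − Σσᵢ²/total variance) = (4/3)·(1 − 4.06/6.18) = 0.46

α = 0.46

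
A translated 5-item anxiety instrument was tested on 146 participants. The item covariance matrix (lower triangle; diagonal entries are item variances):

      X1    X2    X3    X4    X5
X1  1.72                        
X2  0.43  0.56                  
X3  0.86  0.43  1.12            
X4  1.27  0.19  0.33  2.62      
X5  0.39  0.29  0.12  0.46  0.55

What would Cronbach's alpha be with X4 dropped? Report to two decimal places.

Remaining items: X1, X2, X3, X5 (k = 4).
ΣVar(i) = 1.72 + 0.56 + 1.12 + 0.55 = 3.95
total variance = 3.95 + 2 × 2.52 = 8.99
α (item deleted) = (4/3)·(1 − 3.95/8.99) = 0.75

α = 0.75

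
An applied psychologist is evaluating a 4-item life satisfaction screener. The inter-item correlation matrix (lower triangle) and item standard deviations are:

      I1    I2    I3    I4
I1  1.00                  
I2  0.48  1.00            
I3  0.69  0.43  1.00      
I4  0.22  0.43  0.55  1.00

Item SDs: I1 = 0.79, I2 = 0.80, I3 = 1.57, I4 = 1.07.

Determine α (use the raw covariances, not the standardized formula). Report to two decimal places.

α = 0.75

Σσ²ᵢ = 0.79² + 0.80² + 1.57² + 1.07² = 4.8739
Covariances σ_ij = r_ij · s_i · s_j:
  σ(I1,I2) = 0.48 × 0.79 × 0.80 = 0.3034
  σ(I1,I3) = 0.69 × 0.79 × 1.57 = 0.8558
  σ(I1,I4) = 0.22 × 0.79 × 1.07 = 0.1860
  σ(I2,I3) = 0.43 × 0.80 × 1.57 = 0.5401
  σ(I2,I4) = 0.43 × 0.80 × 1.07 = 0.3681
  σ(I3,I4) = 0.55 × 1.57 × 1.07 = 0.9239
σ²_T = Σσ²ᵢ + 2·Σσ_ij = 4.8739 + 2 × 3.1773 = 11.2285
α = (4/3)·(1 − 4.8739/11.2285) = 0.75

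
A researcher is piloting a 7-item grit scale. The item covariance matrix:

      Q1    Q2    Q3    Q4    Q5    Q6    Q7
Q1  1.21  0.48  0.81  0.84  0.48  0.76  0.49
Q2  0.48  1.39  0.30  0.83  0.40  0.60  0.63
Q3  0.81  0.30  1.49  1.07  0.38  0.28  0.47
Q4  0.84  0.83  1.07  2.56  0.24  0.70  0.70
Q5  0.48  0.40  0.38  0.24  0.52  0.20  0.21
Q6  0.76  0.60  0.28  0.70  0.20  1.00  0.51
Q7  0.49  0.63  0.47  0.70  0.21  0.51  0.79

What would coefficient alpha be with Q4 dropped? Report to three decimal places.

α = 0.824

Remaining items: Q1, Q2, Q3, Q5, Q6, Q7 (k = 6).
Σσᵢ² = 1.21 + 1.39 + 1.49 + 0.52 + 1.00 + 0.79 = 6.40
σ²_total = 6.40 + 2 × 7.00 = 20.40
α (item deleted) = (6/5)·(1 − 6.40/20.40) = 0.824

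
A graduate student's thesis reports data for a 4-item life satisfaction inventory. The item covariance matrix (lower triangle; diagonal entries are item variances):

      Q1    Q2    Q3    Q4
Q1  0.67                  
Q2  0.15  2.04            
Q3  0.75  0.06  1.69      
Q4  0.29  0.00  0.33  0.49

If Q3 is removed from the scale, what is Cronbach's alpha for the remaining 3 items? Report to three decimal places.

Remaining items: Q1, Q2, Q4 (k = 3).
ΣVar(i) = 0.67 + 2.04 + 0.49 = 3.20
σ²_T = 3.20 + 2 × 0.44 = 4.08
α (item deleted) = (3/2)·(1 − 3.20/4.08) = 0.324

α = 0.324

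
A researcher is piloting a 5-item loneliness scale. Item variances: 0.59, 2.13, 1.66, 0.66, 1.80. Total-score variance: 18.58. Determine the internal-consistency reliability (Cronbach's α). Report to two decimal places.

Cronbach's α = 0.79

sum of item variances = 0.59 + 2.13 + 1.66 + 0.66 + 1.80 = 6.84
α = (k/(k−1))·(1 − sum of item variances/total variance) = (5/4)·(1 − 6.84/18.58) = 0.79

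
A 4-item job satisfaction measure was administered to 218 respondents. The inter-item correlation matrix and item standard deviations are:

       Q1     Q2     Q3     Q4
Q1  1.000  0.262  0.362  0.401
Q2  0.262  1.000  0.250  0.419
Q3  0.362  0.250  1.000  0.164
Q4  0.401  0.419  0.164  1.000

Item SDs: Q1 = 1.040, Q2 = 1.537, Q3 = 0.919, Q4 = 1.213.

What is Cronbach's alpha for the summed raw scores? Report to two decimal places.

Cronbach's alpha = 0.63

Σσ²ᵢ = 1.040² + 1.537² + 0.919² + 1.213² = 5.7599
Covariances σ_ij = r_ij · s_i · s_j:
  σ(Q1,Q2) = 0.262 × 1.040 × 1.537 = 0.4188
  σ(Q1,Q3) = 0.362 × 1.040 × 0.919 = 0.3460
  σ(Q1,Q4) = 0.401 × 1.040 × 1.213 = 0.5059
  σ(Q2,Q3) = 0.250 × 1.537 × 0.919 = 0.3531
  σ(Q2,Q4) = 0.419 × 1.537 × 1.213 = 0.7812
  σ(Q3,Q4) = 0.164 × 0.919 × 1.213 = 0.1828
σ²_T = Σσ²ᵢ + 2·Σσ_ij = 5.7599 + 2 × 2.5878 = 10.9355
α = (4/3)·(1 − 5.7599/10.9355) = 0.63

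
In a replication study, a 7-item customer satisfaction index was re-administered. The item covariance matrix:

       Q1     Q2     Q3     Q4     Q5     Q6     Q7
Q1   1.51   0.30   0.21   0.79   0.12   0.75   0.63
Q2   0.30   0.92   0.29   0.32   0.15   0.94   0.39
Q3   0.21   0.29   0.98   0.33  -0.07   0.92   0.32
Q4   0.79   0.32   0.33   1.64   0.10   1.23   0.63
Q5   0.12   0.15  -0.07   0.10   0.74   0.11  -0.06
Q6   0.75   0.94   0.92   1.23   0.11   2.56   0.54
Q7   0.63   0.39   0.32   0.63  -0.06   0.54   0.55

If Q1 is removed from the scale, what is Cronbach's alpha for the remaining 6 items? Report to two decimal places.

Cronbach's alpha = 0.75

Remaining items: Q2, Q3, Q4, Q5, Q6, Q7 (k = 6).
Σσᵢ² = 0.92 + 0.98 + 1.64 + 0.74 + 2.56 + 0.55 = 7.39
σ²_total = 7.39 + 2 × 6.14 = 19.67
α (item deleted) = (6/5)·(1 − 7.39/19.67) = 0.75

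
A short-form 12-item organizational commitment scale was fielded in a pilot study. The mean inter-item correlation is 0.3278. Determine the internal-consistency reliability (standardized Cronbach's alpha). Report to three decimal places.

Standardized α = k·r̄ / (1 + (k−1)·r̄) = 12 × 0.3278 / (1 + 11 × 0.3278)
  = 3.9336 / 4.6058 = 0.854

α = 0.854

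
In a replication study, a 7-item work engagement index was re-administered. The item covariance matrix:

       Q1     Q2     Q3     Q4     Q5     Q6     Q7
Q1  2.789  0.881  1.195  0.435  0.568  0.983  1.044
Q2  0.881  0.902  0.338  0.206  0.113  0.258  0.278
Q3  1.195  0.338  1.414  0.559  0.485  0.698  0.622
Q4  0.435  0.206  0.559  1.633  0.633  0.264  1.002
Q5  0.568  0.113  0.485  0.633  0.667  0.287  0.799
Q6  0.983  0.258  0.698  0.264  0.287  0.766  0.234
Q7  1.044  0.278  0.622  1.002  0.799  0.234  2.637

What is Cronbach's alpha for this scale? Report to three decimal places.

ΣVar(i) = 2.789 + 0.902 + 1.414 + 1.633 + 0.667 + 0.766 + 2.637 = 10.808
Sum of the distinct covariances = 11.882
σ²_total = 10.808 + 2 × 11.882 = 34.572
α = (k/(k−1))·(1 − ΣVar(i)/σ²_total) = (7/6)·(1 − 10.808/34.572) = 0.802

α = 0.802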